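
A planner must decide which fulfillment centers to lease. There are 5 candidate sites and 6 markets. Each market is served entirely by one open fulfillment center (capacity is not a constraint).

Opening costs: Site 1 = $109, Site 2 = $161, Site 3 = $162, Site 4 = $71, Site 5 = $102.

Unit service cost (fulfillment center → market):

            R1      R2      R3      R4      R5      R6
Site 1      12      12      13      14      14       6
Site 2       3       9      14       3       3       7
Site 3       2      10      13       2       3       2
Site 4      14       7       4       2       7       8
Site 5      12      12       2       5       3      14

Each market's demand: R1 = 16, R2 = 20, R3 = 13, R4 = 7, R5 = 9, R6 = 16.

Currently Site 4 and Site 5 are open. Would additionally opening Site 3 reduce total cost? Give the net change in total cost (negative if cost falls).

Yes — net change −94 (cost falls by 94).

Current service cost with {Site 4, Site 5}: 527.
Adding Site 3: each market re-picks its cheapest; new service cost 271, saving 256.
Extra fixed cost: 162. Net change = 162 − 256 = -94.
(Totals: 700 → 606.)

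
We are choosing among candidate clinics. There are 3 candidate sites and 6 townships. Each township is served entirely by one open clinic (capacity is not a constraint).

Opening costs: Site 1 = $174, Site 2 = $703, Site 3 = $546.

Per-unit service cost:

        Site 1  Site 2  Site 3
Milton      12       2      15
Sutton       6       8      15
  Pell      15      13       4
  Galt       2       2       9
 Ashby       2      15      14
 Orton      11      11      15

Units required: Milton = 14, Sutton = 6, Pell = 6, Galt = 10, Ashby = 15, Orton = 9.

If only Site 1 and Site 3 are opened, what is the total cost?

Total cost: 1097

Each township is assigned to its cheapest site among the open ones.
{Site 1, Site 3}: Milton→Site 1 12·14=168, Sutton→Site 1 6·6=36, Pell→Site 3 4·6=24, Galt→Site 1 2·10=20, Ashby→Site 1 2·15=30, Orton→Site 1 11·9=99. Service 377; fixed 720; total 1097.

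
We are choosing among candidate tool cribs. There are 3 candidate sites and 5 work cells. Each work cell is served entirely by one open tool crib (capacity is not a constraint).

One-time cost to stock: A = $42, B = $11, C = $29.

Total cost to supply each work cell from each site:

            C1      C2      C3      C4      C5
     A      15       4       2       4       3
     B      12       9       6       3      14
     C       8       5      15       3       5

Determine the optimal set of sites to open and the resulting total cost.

Open B only; minimum total cost 55.

For any fixed open set, each work cell goes to its cheapest open site; total = fixed + service.
{B}: C1→B 12, C2→B 9, C3→B 6, C4→B 3, C5→B 14. Service 44; fixed 11; total 55.
{C}: C1→C 8, C2→C 5, C3→C 15, C4→C 3, C5→C 5. Service 36; fixed 29; total 65.
{B, C}: service 27 + fixed 40 = 67
{A, B, C}: service 20 + fixed 82 = 102
(All 7 nonempty subsets were checked; B only is lowest.)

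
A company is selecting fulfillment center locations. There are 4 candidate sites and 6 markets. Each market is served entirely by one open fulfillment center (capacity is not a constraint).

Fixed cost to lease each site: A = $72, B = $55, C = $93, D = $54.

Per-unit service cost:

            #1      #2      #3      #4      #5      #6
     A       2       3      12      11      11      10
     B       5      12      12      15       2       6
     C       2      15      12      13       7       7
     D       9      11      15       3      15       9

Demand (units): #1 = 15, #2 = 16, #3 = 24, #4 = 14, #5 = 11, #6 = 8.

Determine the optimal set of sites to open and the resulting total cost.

For any fixed open set, each market goes to its cheapest open site; total = fixed + service.
{A, B, D}: #1→A 2·15=30, #2→A 3·16=48, #3→A 12·24=288, #4→D 3·14=42, #5→B 2·11=22, #6→B 6·8=48. Service 478; fixed 181; total 659.
{A, B}: service 590 + fixed 127 = 717
{A, D}: service 601 + fixed 126 = 727
{A, B, C, D}: service 478 + fixed 274 = 752
No other subset beats 659.

Open A, B and D; minimum total cost 659.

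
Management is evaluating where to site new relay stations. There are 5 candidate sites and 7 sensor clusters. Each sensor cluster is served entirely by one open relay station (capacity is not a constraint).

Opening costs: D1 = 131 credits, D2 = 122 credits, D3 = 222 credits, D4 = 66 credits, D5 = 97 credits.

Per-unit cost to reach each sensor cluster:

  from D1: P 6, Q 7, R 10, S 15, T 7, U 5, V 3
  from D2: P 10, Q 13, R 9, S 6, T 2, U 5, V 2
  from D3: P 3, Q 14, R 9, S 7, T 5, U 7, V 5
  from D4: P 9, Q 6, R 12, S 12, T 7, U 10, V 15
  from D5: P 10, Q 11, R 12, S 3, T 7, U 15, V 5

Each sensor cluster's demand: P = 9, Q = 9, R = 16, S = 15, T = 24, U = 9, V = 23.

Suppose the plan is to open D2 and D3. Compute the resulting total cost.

Total cost: 861

Each sensor cluster is assigned to its cheapest site among the open ones.
{D2, D3}: P→D3 3·9=27, Q→D2 13·9=117, R→D2 9·16=144, S→D2 6·15=90, T→D2 2·24=48, U→D2 5·9=45, V→D2 2·23=46. Service 517; fixed 344; total 861.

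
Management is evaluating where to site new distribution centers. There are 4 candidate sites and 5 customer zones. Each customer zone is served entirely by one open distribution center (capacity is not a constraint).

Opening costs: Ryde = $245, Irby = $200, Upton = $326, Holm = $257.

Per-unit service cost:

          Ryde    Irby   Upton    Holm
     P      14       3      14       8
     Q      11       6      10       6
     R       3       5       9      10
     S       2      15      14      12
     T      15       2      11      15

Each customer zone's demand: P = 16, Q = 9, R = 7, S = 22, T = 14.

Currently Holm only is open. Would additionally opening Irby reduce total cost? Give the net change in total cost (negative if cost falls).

Yes — net change −97 (cost falls by 97).

Current service cost with {Holm}: 726.
Adding Irby: each customer zone re-picks its cheapest; new service cost 429, saving 297.
Extra fixed cost: 200. Net change = 200 − 297 = -97.
(Totals: 983 → 886.)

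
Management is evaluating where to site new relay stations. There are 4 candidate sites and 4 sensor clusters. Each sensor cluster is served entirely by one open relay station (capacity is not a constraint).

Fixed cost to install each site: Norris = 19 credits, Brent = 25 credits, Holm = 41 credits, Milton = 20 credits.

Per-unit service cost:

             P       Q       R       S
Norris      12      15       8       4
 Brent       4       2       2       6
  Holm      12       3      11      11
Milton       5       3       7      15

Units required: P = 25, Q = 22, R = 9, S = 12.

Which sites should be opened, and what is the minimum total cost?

Open Norris and Brent; minimum total cost 254.

For any fixed open set, each sensor cluster goes to its cheapest open site; total = fixed + service.
{Norris, Brent}: P→Brent 4·25=100, Q→Brent 2·22=44, R→Brent 2·9=18, S→Norris 4·12=48. Service 210; fixed 44; total 254.
{Brent}: P→Brent 4·25=100, Q→Brent 2·22=44, R→Brent 2·9=18, S→Brent 6·12=72. Service 234; fixed 25; total 259.
{Norris, Brent, Milton}: service 210 + fixed 64 = 274
{Norris, Brent, Holm, Milton}: service 210 + fixed 105 = 315
No other subset beats 254.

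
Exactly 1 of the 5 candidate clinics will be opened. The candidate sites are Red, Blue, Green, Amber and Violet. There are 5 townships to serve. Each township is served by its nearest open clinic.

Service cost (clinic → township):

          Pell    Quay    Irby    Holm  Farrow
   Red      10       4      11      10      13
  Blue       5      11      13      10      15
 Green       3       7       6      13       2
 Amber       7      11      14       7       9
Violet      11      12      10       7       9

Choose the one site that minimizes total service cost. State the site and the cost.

Choose Green only; total service cost 31.

With exactly 1 open, each township uses its cheapest among the chosen.
{Green}: Pell→Green 3, Quay→Green 7, Irby→Green 6, Holm→Green 13, Farrow→Green 2. Service cost 31.
{Red}: service cost 48
{Amber}: service cost 48
Among all 5 size-1 choices, {Green} is lowest.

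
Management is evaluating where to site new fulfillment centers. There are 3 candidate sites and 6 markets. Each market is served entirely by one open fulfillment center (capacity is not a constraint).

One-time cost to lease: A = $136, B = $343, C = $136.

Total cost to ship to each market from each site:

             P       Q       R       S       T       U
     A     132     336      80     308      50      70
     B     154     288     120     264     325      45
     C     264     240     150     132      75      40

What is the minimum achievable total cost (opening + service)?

For any fixed open set, each market goes to its cheapest open site; total = fixed + service.
{A, C}: P→A 132, Q→C 240, R→A 80, S→C 132, T→A 50, U→C 40. Service 674; fixed 272; total 946.
{C}: service 901 + fixed 136 = 1037
{A}: P→A 132, Q→A 336, R→A 80, S→A 308, T→A 50, U→A 70. Service 976; fixed 136; total 1112.
{A, B, C}: P→A 132, Q→C 240, R→A 80, S→C 132, T→A 50, U→C 40. Service 674; fixed 615; total 1289.
No other subset beats 946.

Minimum total cost: 946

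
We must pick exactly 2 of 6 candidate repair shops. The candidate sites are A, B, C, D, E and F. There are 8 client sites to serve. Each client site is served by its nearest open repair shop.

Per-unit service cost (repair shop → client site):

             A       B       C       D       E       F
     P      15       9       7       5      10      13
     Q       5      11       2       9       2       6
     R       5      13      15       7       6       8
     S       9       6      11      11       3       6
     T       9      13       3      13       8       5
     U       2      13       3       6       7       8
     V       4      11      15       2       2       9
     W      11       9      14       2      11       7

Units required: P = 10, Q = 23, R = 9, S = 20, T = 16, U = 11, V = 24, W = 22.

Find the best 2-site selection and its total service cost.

Choose D and E; total service cost 496.

With exactly 2 open, each client site uses its cheapest among the chosen.
{D, E}: P→D 5·10=50, Q→E 2·23=46, R→E 6·9=54, S→E 3·20=60, T→E 8·16=128, U→D 6·11=66, V→D 2·24=48, W→D 2·22=44. Service cost 496.
{C, D}: service cost 552
{C, E}: service cost 601
Among all 15 size-2 choices, {D, E} is lowest.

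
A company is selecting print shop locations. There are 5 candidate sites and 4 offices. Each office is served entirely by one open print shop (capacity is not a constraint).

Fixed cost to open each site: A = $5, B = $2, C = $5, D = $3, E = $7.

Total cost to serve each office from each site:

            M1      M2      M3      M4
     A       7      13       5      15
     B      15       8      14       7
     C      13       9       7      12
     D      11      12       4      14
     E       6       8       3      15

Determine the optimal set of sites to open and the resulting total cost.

Open B and E; minimum total cost 33.

For any fixed open set, each office goes to its cheapest open site; total = fixed + service.
{B, E}: M1→E 6, M2→B 8, M3→E 3, M4→B 7. Service 24; fixed 9; total 33.
{A, B}: M1→A 7, M2→B 8, M3→A 5, M4→B 7. Service 27; fixed 7; total 34.
{B, D}: M1→D 11, M2→B 8, M3→D 4, M4→B 7. Service 30; fixed 5; total 35.
{A, B, C, D, E}: service 24 + fixed 22 = 46
No other subset beats 33.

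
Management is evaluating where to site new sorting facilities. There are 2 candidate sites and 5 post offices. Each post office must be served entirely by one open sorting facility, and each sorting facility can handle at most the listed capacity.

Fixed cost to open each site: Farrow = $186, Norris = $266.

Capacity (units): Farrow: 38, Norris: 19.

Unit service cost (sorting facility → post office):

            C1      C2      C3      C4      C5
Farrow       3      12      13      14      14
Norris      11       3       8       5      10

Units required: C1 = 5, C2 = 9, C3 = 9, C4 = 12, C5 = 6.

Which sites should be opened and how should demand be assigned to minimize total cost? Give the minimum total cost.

Minimum total cost: 812

Open {Farrow, Norris}: C1→Farrow 3·5=15, C2→Farrow 12·9=108, C3→Farrow 13·9=117, C4→Norris 5·12=60, C5→Norris 10·6=60.
Loads: Farrow carries 23/38, Norris carries 18/19. Service 360; fixed 452; total 812.
Next best feasible plan costs 818.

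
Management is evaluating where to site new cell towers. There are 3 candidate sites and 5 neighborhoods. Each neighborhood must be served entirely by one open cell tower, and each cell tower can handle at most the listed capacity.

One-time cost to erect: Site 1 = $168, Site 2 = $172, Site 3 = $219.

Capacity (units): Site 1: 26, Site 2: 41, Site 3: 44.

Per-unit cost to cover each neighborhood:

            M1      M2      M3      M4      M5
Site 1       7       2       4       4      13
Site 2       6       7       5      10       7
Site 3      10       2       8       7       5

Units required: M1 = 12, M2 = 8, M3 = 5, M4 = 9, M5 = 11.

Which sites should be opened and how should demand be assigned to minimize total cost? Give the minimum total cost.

Minimum total cost: 561

Open {Site 1, Site 2}: M1→Site 2 6·12=72, M2→Site 1 2·8=16, M3→Site 1 4·5=20, M4→Site 1 4·9=36, M5→Site 2 7·11=77.
Loads: Site 1 carries 22/26, Site 2 carries 23/41. Service 221; fixed 340; total 561.
Next best feasible plan costs 566.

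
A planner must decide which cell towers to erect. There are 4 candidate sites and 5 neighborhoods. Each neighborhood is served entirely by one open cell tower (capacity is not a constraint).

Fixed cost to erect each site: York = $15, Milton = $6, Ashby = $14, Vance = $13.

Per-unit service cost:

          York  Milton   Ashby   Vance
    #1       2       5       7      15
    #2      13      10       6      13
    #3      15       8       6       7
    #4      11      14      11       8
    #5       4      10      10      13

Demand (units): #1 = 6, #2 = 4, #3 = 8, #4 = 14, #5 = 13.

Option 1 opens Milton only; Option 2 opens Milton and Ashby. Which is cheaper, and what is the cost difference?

Option 2 is cheaper by 60.

Option 1: {Milton}: #1→Milton 5·6=30, #2→Milton 10·4=40, #3→Milton 8·8=64, #4→Milton 14·14=196, #5→Milton 10·13=130. Service 460; fixed 6; total 466.
Option 2: {Milton, Ashby}: #1→Milton 5·6=30, #2→Ashby 6·4=24, #3→Ashby 6·8=48, #4→Ashby 11·14=154, #5→Milton 10·13=130. Service 386; fixed 20; total 406.
Difference: |466 − 406| = 60.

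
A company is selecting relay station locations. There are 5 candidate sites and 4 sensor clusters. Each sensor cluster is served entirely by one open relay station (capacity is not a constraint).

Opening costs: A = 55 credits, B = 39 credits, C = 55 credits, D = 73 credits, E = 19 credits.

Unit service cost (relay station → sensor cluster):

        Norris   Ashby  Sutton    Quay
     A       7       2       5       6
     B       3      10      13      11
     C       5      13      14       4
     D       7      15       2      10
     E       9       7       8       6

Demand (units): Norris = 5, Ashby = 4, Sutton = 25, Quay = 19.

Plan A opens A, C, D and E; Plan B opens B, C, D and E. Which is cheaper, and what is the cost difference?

Plan B is cheaper by 6.

Plan A: {A, C, D, E}: Norris→C 5·5=25, Ashby→A 2·4=8, Sutton→D 2·25=50, Quay→C 4·19=76. Service 159; fixed 202; total 361.
Plan B: {B, C, D, E}: Norris→B 3·5=15, Ashby→E 7·4=28, Sutton→D 2·25=50, Quay→C 4·19=76. Service 169; fixed 186; total 355.
Difference: |361 − 355| = 6.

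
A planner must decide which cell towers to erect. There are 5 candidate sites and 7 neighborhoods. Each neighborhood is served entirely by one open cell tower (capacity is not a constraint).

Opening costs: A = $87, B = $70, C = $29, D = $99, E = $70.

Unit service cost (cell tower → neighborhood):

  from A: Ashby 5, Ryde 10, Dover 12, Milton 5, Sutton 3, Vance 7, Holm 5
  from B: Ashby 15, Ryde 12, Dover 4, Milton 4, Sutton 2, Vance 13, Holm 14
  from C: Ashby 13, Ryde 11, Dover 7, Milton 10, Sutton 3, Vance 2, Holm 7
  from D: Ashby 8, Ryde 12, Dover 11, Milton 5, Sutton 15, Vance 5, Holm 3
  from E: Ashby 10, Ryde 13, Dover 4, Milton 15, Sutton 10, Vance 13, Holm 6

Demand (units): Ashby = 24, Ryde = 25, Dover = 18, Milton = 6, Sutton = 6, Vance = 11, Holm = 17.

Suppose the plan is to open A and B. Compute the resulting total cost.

Total cost: 797

Each neighborhood is assigned to its cheapest site among the open ones.
{A, B}: Ashby→A 5·24=120, Ryde→A 10·25=250, Dover→B 4·18=72, Milton→B 4·6=24, Sutton→B 2·6=12, Vance→A 7·11=77, Holm→A 5·17=85. Service 640; fixed 157; total 797.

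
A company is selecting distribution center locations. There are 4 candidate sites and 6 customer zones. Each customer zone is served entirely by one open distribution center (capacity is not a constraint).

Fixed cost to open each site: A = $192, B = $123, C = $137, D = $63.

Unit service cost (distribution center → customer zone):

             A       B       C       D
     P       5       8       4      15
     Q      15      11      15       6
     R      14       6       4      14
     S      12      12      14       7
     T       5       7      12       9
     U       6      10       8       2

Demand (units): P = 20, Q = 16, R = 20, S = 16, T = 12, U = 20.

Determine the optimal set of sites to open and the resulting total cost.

For any fixed open set, each customer zone goes to its cheapest open site; total = fixed + service.
{C, D}: P→C 4·20=80, Q→D 6·16=96, R→C 4·20=80, S→D 7·16=112, T→D 9·12=108, U→D 2·20=40. Service 516; fixed 200; total 716.
{B, D}: service 612 + fixed 186 = 798
{B, C, D}: service 492 + fixed 323 = 815
{A, B, C, D}: service 468 + fixed 515 = 983
No other subset beats 716.

Open C and D; minimum total cost 716.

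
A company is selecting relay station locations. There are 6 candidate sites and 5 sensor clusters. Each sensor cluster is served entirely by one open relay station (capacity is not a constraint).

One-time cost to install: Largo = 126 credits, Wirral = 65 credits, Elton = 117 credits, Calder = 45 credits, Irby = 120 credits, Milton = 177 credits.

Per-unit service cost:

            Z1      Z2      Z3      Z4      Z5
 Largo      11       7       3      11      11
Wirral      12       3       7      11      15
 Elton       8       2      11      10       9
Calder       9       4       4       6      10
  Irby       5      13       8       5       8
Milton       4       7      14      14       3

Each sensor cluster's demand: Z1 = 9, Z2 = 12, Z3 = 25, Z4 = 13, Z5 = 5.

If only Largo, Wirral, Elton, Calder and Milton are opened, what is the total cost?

Each sensor cluster is assigned to its cheapest site among the open ones.
{Largo, Wirral, Elton, Calder, Milton}: Z1→Milton 4·9=36, Z2→Elton 2·12=24, Z3→Largo 3·25=75, Z4→Calder 6·13=78, Z5→Milton 3·5=15. Service 228; fixed 530; total 758.

Total cost: 758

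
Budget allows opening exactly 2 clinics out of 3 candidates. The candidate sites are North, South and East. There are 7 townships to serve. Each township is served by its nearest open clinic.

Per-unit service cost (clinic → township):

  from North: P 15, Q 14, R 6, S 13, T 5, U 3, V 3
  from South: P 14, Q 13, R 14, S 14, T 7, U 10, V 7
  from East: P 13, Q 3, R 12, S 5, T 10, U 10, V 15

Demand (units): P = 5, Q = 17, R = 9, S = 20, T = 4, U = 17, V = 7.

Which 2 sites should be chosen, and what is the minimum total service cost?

Choose North and East; total service cost 362.

With exactly 2 open, each township uses its cheapest among the chosen.
{North, East}: P→East 13·5=65, Q→East 3·17=51, R→North 6·9=54, S→East 5·20=100, T→North 5·4=20, U→North 3·17=51, V→North 3·7=21. Service cost 362.
{South, East}: service cost 571
{North, South}: service cost 697
Among all 3 size-2 choices, {North, East} is lowest.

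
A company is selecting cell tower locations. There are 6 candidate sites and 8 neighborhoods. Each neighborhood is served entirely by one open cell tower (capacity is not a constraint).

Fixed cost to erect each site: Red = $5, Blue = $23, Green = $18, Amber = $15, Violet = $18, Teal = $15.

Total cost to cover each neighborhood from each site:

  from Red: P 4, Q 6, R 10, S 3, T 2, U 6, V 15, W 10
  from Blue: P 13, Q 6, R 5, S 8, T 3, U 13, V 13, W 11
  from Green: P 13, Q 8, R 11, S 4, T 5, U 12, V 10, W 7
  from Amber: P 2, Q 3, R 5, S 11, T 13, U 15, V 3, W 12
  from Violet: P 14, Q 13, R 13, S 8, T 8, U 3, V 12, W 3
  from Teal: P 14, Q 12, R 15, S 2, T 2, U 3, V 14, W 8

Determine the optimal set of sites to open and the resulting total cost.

For any fixed open set, each neighborhood goes to its cheapest open site; total = fixed + service.
{Red, Amber}: P→Amber 2, Q→Amber 3, R→Amber 5, S→Red 3, T→Red 2, U→Red 6, V→Amber 3, W→Red 10. Service 34; fixed 20; total 54.
{Amber, Teal}: service 28 + fixed 30 = 58
{Red}: service 56 + fixed 5 = 61
{Red, Blue, Green, Amber, Violet, Teal}: service 23 + fixed 94 = 117
No other subset beats 54.

Open Red and Amber; minimum total cost 54.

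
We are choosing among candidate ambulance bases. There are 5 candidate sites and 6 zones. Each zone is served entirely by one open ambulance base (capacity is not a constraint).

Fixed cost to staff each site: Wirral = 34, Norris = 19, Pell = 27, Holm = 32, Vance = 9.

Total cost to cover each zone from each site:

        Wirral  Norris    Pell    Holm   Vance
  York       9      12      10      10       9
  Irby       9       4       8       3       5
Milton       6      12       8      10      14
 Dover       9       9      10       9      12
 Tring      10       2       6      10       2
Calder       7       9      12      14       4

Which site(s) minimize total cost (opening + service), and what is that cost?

Open Vance only; minimum total cost 55.

For any fixed open set, each zone goes to its cheapest open site; total = fixed + service.
{Vance}: York→Vance 9, Irby→Vance 5, Milton→Vance 14, Dover→Vance 12, Tring→Vance 2, Calder→Vance 4. Service 46; fixed 9; total 55.
{Norris}: service 48 + fixed 19 = 67
{Norris, Vance}: service 40 + fixed 28 = 68
{Wirral, Norris, Pell, Holm, Vance}: service 33 + fixed 121 = 154
No other subset beats 55.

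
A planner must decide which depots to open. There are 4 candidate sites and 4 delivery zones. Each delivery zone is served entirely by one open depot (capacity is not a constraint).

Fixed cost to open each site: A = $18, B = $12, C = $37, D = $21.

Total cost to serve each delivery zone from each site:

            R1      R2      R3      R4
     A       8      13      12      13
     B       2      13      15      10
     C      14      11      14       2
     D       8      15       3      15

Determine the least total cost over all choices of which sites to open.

For any fixed open set, each delivery zone goes to its cheapest open site; total = fixed + service.
{B}: R1→B 2, R2→B 13, R3→B 15, R4→B 10. Service 40; fixed 12; total 52.
{B, D}: service 28 + fixed 33 = 61
{D}: service 41 + fixed 21 = 62
{A, B, C, D}: service 18 + fixed 88 = 106
No other subset beats 52.

Minimum total cost: 52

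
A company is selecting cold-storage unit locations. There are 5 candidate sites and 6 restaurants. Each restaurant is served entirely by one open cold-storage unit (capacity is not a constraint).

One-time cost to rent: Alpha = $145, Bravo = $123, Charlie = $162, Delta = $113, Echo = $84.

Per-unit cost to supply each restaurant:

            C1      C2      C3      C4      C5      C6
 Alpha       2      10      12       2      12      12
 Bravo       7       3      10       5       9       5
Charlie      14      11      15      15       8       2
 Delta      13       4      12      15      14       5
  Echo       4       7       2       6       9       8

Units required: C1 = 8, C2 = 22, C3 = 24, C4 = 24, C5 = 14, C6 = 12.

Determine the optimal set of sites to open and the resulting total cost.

For any fixed open set, each restaurant goes to its cheapest open site; total = fixed + service.
{Bravo, Echo}: C1→Echo 4·8=32, C2→Bravo 3·22=66, C3→Echo 2·24=48, C4→Bravo 5·24=120, C5→Bravo 9·14=126, C6→Bravo 5·12=60. Service 452; fixed 207; total 659.
{Echo}: service 600 + fixed 84 = 684
{Delta, Echo}: service 498 + fixed 197 = 695
{Alpha, Bravo, Charlie, Delta, Echo}: C1→Alpha 2·8=16, C2→Bravo 3·22=66, C3→Echo 2·24=48, C4→Alpha 2·24=48, C5→Charlie 8·14=112, C6→Charlie 2·12=24. Service 314; fixed 627; total 941.
No other subset beats 659.

Open Bravo and Echo; minimum total cost 659.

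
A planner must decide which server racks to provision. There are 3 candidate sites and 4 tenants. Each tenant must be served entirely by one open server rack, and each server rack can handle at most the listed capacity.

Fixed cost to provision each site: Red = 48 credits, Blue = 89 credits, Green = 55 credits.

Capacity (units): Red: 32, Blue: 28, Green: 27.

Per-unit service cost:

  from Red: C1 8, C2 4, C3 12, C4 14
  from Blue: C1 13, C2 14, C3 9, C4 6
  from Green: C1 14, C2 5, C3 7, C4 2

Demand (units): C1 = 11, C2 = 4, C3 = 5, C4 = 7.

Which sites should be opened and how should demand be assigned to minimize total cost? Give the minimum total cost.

Open {Red, Green}: C1→Red 8·11=88, C2→Red 4·4=16, C3→Green 7·5=35, C4→Green 2·7=14.
Loads: Red carries 15/32, Green carries 12/27. Service 153; fixed 103; total 256.
Next best feasible plan costs 260.

Minimum total cost: 256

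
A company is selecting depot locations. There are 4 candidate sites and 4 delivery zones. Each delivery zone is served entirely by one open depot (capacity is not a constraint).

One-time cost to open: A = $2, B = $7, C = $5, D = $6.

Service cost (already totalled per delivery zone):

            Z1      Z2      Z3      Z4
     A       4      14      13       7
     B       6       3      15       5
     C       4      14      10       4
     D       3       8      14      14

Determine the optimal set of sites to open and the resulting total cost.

Open B and C; minimum total cost 33.

For any fixed open set, each delivery zone goes to its cheapest open site; total = fixed + service.
{B, C}: Z1→C 4, Z2→B 3, Z3→C 10, Z4→C 4. Service 21; fixed 12; total 33.
{A, B}: service 25 + fixed 9 = 34
{A, B, C}: Z1→A 4, Z2→B 3, Z3→C 10, Z4→C 4. Service 21; fixed 14; total 35.
{A, B, C, D}: service 20 + fixed 20 = 40
(All 15 nonempty subsets were checked; B and C is lowest.)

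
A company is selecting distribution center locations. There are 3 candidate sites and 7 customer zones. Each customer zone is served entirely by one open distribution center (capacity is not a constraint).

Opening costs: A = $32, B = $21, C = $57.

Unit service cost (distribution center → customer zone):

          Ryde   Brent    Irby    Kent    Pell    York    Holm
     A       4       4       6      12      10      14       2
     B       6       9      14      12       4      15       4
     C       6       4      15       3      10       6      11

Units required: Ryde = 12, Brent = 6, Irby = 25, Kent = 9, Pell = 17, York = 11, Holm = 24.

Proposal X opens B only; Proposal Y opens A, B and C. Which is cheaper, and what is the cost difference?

Proposal Y is cheaper by 393.

Proposal X: {B}: Ryde→B 6·12=72, Brent→B 9·6=54, Irby→B 14·25=350, Kent→B 12·9=108, Pell→B 4·17=68, York→B 15·11=165, Holm→B 4·24=96. Service 913; fixed 21; total 934.
Proposal Y: {A, B, C}: Ryde→A 4·12=48, Brent→A 4·6=24, Irby→A 6·25=150, Kent→C 3·9=27, Pell→B 4·17=68, York→C 6·11=66, Holm→A 2·24=48. Service 431; fixed 110; total 541.
Difference: |934 − 541| = 393.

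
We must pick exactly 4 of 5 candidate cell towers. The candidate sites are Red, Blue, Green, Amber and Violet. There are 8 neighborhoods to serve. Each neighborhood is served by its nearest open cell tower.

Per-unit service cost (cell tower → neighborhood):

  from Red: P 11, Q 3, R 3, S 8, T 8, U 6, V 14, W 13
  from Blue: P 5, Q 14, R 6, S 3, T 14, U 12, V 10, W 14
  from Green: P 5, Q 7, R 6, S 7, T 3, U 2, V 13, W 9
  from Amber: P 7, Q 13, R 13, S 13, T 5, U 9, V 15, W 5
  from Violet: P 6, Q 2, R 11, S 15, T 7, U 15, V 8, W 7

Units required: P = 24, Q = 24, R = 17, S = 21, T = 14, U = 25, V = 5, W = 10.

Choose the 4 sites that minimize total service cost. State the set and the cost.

With exactly 4 open, each neighborhood uses its cheapest among the chosen.
{Red, Blue, Green, Violet}: P→Blue 5·24=120, Q→Violet 2·24=48, R→Red 3·17=51, S→Blue 3·21=63, T→Green 3·14=42, U→Green 2·25=50, V→Violet 8·5=40, W→Violet 7·10=70. Service cost 484.
{Red, Blue, Green, Amber}: service cost 498
{Blue, Green, Amber, Violet}: service cost 515
Among all 5 size-4 choices, {Red, Blue, Green, Violet} is lowest.

Choose Red, Blue, Green and Violet; total service cost 484.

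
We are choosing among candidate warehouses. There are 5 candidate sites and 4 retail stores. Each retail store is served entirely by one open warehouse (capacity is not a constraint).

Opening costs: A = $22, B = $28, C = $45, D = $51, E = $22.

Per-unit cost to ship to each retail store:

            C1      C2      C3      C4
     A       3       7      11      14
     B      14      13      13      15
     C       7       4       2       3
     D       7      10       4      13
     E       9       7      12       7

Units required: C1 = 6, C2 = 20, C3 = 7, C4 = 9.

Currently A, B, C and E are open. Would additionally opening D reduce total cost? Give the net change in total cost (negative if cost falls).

No — net change +51 (cost rises by 51).

Current service cost with {A, B, C, E}: 139.
Adding D: each retail store re-picks its cheapest; new service cost 139, saving 0.
Extra fixed cost: 51. Net change = 51 − 0 = 51.
(Totals: 256 → 307.)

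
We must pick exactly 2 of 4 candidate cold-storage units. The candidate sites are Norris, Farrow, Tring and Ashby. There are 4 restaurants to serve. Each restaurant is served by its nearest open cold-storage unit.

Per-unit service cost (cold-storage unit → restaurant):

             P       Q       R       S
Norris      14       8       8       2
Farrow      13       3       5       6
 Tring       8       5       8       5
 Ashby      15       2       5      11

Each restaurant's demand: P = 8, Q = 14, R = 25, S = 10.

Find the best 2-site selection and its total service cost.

Choose Tring and Ashby; total service cost 267.

With exactly 2 open, each restaurant uses its cheapest among the chosen.
{Tring, Ashby}: P→Tring 8·8=64, Q→Ashby 2·14=28, R→Ashby 5·25=125, S→Tring 5·10=50. Service cost 267.
{Farrow, Tring}: service cost 281
{Norris, Ashby}: service cost 285
Among all 6 size-2 choices, {Tring, Ashby} is lowest.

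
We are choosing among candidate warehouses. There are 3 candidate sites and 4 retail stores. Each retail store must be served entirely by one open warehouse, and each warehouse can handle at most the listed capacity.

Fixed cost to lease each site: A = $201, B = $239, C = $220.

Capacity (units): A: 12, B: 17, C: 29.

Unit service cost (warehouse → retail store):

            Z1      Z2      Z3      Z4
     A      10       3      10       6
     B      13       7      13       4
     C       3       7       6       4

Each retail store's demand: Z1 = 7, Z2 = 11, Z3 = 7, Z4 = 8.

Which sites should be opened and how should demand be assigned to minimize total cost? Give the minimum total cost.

Minimum total cost: 549

Open {A, C}: Z1→C 3·7=21, Z2→A 3·11=33, Z3→C 6·7=42, Z4→C 4·8=32.
Loads: A carries 11/12, C carries 22/29. Service 128; fixed 421; total 549.
Next best feasible plan costs 609.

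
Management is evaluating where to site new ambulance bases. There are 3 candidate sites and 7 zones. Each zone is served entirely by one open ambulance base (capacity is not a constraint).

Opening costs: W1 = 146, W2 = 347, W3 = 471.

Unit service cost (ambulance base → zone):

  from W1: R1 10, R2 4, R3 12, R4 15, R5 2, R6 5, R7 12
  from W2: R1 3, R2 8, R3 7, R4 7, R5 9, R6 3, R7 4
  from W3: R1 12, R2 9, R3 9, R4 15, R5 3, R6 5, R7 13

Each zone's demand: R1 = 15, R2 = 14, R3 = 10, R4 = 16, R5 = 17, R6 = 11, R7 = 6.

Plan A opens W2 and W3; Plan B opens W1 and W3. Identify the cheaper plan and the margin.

Plan A is cheaper by 49.

Plan A: {W2, W3}: R1→W2 3·15=45, R2→W2 8·14=112, R3→W2 7·10=70, R4→W2 7·16=112, R5→W3 3·17=51, R6→W2 3·11=33, R7→W2 4·6=24. Service 447; fixed 818; total 1265.
Plan B: {W1, W3}: R1→W1 10·15=150, R2→W1 4·14=56, R3→W3 9·10=90, R4→W1 15·16=240, R5→W1 2·17=34, R6→W1 5·11=55, R7→W1 12·6=72. Service 697; fixed 617; total 1314.
Difference: |1265 − 1314| = 49.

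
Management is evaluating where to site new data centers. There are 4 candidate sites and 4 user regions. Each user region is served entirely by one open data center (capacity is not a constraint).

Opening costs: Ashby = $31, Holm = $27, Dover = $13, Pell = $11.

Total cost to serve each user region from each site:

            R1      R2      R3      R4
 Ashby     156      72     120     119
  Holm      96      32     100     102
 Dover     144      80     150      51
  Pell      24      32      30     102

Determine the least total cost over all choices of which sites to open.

For any fixed open set, each user region goes to its cheapest open site; total = fixed + service.
{Dover, Pell}: R1→Pell 24, R2→Pell 32, R3→Pell 30, R4→Dover 51. Service 137; fixed 24; total 161.
{Holm, Dover, Pell}: service 137 + fixed 51 = 188
{Ashby, Dover, Pell}: service 137 + fixed 55 = 192
{Ashby, Holm, Dover, Pell}: R1→Pell 24, R2→Holm 32, R3→Pell 30, R4→Dover 51. Service 137; fixed 82; total 219.
No other subset beats 161.

Minimum total cost: 161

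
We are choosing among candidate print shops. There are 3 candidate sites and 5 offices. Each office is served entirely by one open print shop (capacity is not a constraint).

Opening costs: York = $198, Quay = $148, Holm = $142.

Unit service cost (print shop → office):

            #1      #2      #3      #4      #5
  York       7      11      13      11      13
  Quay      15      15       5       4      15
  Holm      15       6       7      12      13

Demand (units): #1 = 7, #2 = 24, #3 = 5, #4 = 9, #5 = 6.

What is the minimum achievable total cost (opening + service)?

For any fixed open set, each office goes to its cheapest open site; total = fixed + service.
{Holm}: #1→Holm 15·7=105, #2→Holm 6·24=144, #3→Holm 7·5=35, #4→Holm 12·9=108, #5→Holm 13·6=78. Service 470; fixed 142; total 612.
{Quay, Holm}: #1→Quay 15·7=105, #2→Holm 6·24=144, #3→Quay 5·5=25, #4→Quay 4·9=36, #5→Holm 13·6=78. Service 388; fixed 290; total 678.
{York, Holm}: service 405 + fixed 340 = 745
{York, Quay, Holm}: #1→York 7·7=49, #2→Holm 6·24=144, #3→Quay 5·5=25, #4→Quay 4·9=36, #5→York 13·6=78. Service 332; fixed 488; total 820.
No other subset beats 612.

Minimum total cost: 612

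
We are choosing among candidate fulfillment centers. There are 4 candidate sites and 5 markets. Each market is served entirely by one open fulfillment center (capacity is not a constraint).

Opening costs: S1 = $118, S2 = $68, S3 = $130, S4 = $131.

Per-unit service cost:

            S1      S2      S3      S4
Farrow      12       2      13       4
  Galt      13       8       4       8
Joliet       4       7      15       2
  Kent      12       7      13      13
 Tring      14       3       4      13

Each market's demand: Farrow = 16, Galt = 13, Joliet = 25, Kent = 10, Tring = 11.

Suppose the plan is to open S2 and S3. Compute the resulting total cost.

Each market is assigned to its cheapest site among the open ones.
{S2, S3}: Farrow→S2 2·16=32, Galt→S3 4·13=52, Joliet→S2 7·25=175, Kent→S2 7·10=70, Tring→S2 3·11=33. Service 362; fixed 198; total 560.

Total cost: 560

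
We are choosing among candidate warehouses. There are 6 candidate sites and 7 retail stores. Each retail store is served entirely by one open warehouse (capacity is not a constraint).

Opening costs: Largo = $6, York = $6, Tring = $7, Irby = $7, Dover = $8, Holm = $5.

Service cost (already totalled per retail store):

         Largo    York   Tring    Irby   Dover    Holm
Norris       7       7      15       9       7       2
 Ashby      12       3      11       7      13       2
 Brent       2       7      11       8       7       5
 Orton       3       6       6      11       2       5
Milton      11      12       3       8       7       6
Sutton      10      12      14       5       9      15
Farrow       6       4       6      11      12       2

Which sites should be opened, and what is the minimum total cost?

For any fixed open set, each retail store goes to its cheapest open site; total = fixed + service.
{Largo, Holm}: Norris→Holm 2, Ashby→Holm 2, Brent→Largo 2, Orton→Largo 3, Milton→Holm 6, Sutton→Largo 10, Farrow→Holm 2. Service 27; fixed 11; total 38.
{Irby, Holm}: service 27 + fixed 12 = 39
{Largo, Irby, Holm}: Norris→Holm 2, Ashby→Holm 2, Brent→Largo 2, Orton→Largo 3, Milton→Holm 6, Sutton→Irby 5, Farrow→Holm 2. Service 22; fixed 18; total 40.
{Largo, York, Tring, Irby, Dover, Holm}: Norris→Holm 2, Ashby→Holm 2, Brent→Largo 2, Orton→Dover 2, Milton→Tring 3, Sutton→Irby 5, Farrow→Holm 2. Service 18; fixed 39; total 57.
No other subset beats 38.

Open Largo and Holm; minimum total cost 38.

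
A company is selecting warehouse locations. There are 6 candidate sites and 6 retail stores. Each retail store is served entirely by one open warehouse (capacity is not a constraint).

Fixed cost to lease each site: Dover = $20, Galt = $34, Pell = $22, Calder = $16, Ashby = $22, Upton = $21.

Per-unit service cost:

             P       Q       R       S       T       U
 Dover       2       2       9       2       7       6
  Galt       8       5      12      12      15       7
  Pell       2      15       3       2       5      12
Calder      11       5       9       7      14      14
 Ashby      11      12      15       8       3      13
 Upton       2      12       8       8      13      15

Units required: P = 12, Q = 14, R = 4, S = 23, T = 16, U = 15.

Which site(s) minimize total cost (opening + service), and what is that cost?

For any fixed open set, each retail store goes to its cheapest open site; total = fixed + service.
{Dover, Pell, Ashby}: P→Dover 2·12=24, Q→Dover 2·14=28, R→Pell 3·4=12, S→Dover 2·23=46, T→Ashby 3·16=48, U→Dover 6·15=90. Service 248; fixed 64; total 312.
{Dover, Ashby}: service 272 + fixed 42 = 314
{Dover, Pell}: service 280 + fixed 42 = 322
{Dover, Galt, Pell, Calder, Ashby, Upton}: P→Dover 2·12=24, Q→Dover 2·14=28, R→Pell 3·4=12, S→Dover 2·23=46, T→Ashby 3·16=48, U→Dover 6·15=90. Service 248; fixed 135; total 383.
No other subset beats 312.

Open Dover, Pell and Ashby; minimum total cost 312.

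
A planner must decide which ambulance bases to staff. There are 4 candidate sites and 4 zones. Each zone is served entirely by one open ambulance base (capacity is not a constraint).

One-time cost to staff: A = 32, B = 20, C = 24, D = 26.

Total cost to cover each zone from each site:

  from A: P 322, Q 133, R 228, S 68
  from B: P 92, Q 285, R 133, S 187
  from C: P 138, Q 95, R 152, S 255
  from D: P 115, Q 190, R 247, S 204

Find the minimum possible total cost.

For any fixed open set, each zone goes to its cheapest open site; total = fixed + service.
{A, B, C}: P→B 92, Q→C 95, R→B 133, S→A 68. Service 388; fixed 76; total 464.
{A, B}: P→B 92, Q→A 133, R→B 133, S→A 68. Service 426; fixed 52; total 478.
{A, B, C, D}: P→B 92, Q→C 95, R→B 133, S→A 68. Service 388; fixed 102; total 490.
{B}: service 697 + fixed 20 = 717
No other subset beats 464.

Minimum total cost: 464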